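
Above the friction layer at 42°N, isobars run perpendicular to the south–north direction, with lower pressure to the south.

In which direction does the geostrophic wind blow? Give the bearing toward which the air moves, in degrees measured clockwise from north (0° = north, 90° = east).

270°

The pressure-gradient force points toward the south (bearing 180°).
Geostrophic balance: in the Northern Hemisphere the Coriolis force deflects motion to the right, so the geostrophic wind blows 90° to the right of the pressure-gradient force (low pressure on the left).
Rotating 180° by 90° clockwise gives 270° — the wind blows toward the west.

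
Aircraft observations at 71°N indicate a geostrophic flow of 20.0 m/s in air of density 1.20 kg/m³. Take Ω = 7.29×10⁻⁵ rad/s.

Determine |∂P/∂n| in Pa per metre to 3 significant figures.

3.31×10⁻³ Pa/m

Coriolis parameter at 71°N:
f = 2Ω sin φ = 2 × 7.29×10⁻⁵ × sin 71° = 1.38×10⁻⁴ s⁻¹
Geostrophic balance rearranged: |∂P/∂n| = f ρ V_g
|∂P/∂n| = 1.38×10⁻⁴ × 1.20 × 20.0 = 3.31×10⁻³ Pa/m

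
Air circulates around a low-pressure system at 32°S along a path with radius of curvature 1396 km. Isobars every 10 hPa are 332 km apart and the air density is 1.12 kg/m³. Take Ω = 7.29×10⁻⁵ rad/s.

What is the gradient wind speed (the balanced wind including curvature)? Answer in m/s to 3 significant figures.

27.7 m/s

Coriolis parameter at 32°S:
f = 2Ω sin φ = 2 × 7.29×10⁻⁵ × sin 32° = 7.73×10⁻⁵ s⁻¹
Pressure gradient: |∂P/∂n| = 1000 Pa / 332000 m = 3.01×10⁻³ Pa/m
Geostrophic speed: V_g = |∂P/∂n|/(fρ) = 3.01×10⁻³/(7.73×10⁻⁵ × 1.12) = 34.8 m/s
Around a low, centrifugal force acts outward with Coriolis, so pressure-gradient force balances both:
(1/ρ)|∂P/∂n| = fV + V²/R  →  V² + fR·V − fR·V_g = 0
With fR = 7.73×10⁻⁵ × 1396×10³ m = 108 m/s:
V = [−fR + √((fR)² + 4 fR V_g)]/2 = [−108 + √(108² + 4×108×34.8)]/2 = 27.7 m/s
Subgeostrophic (V < V_g = 34.8 m/s), as expected around a low.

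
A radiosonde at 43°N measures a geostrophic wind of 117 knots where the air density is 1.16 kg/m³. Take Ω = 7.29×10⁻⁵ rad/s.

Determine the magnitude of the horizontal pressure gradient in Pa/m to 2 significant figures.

6.9×10⁻³ Pa/m

Coriolis parameter at 43°N:
f = 2Ω sin φ = 2 × 7.29×10⁻⁵ × sin 43° = 9.94×10⁻⁵ s⁻¹
Wind speed in SI: 117 knots = 60.2 m/s
Geostrophic balance rearranged: |∂P/∂n| = f ρ V_g
|∂P/∂n| = 9.94×10⁻⁵ × 1.16 × 60.2 = 6.94×10⁻³ Pa/m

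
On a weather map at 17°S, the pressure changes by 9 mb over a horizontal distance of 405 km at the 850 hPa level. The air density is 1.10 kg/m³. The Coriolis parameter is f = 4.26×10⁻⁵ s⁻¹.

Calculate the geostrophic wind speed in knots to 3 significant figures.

92.2 knots

Pressure gradient: |∂P/∂n| = 900 Pa / 405000 m = 2.22×10⁻³ Pa/m
Geostrophic balance (pressure-gradient force = Coriolis force):
V_g = (1/(fρ)) |∂P/∂n| = 2.22×10⁻³ / (4.26×10⁻⁵ × 1.10) = 47.4 m/s
Converting: 47.4 m/s × 1.944 = 92.2 knots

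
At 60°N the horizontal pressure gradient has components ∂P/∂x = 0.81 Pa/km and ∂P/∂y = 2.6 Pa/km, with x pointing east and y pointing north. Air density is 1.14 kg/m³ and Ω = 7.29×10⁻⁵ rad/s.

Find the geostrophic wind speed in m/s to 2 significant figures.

19 m/s

Coriolis parameter at 60°N:
f = 2Ω sin φ = 2 × 7.29×10⁻⁵ × sin 60° = 1.26×10⁻⁴ s⁻¹
Component geostrophic relations (x east, y north):
u_g = −(1/(fρ)) ∂P/∂y,  v_g = (1/(fρ)) ∂P/∂x
u_g = −(2.6×10⁻³)/(1.26×10⁻⁴ × 1.14) = −18.1 m/s;  v_g = (0.81×10⁻³)/(1.26×10⁻⁴ × 1.14) = 5.63 m/s
|V_g| = √(u_g² + v_g²) = 18.9 m/s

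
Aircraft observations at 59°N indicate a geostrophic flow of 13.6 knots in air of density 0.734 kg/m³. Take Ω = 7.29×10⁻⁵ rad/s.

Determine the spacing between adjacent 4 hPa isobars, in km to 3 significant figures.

623 km

Coriolis parameter at 59°N:
f = 2Ω sin φ = 2 × 7.29×10⁻⁵ × sin 59° = 1.25×10⁻⁴ s⁻¹
Wind speed in SI: 13.6 knots = 7.00 m/s
Geostrophic balance rearranged: |∂P/∂n| = f ρ V_g
|∂P/∂n| = 1.25×10⁻⁴ × 0.734 × 7.00 = 6.42×10⁻⁴ Pa/m
Isobar spacing: Δn = ΔP/|∂P/∂n| = 400 Pa / 6.42×10⁻⁴ Pa/m = 623252 m ≈ 623 km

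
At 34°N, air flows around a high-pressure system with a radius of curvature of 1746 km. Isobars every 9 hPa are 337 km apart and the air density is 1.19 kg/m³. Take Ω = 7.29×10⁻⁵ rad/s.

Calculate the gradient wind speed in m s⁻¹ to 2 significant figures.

Coriolis parameter at 34°N:
f = 2Ω sin φ = 2 × 7.29×10⁻⁵ × sin 34° = 8.15×10⁻⁵ s⁻¹
Pressure gradient: |∂P/∂n| = 900 Pa / 337000 m = 2.67×10⁻³ Pa/m
Geostrophic speed: V_g = |∂P/∂n|/(fρ) = 2.67×10⁻³/(8.15×10⁻⁵ × 1.19) = 27.5 m/s
Around a high, pressure-gradient force acts outward with centrifugal, so Coriolis balances both:
fV = (1/ρ)|∂P/∂n| + V²/R  →  V² − fR·V + fR·V_g = 0
With fR = 8.15×10⁻⁵ × 1746×10³ m = 142 m/s:
V = [fR − √((fR)² − 4 fR V_g)]/2 = [142 − √(142² − 4×142×27.5)]/2 = 37.3 m/s
Supergeostrophic (V > V_g = 27.5 m/s), as expected around a high.

37 m s⁻¹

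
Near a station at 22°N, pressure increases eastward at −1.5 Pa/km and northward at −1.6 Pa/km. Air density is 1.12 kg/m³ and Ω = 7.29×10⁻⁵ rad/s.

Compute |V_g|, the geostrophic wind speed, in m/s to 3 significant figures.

Coriolis parameter at 22°N:
f = 2Ω sin φ = 2 × 7.29×10⁻⁵ × sin 22° = 5.46×10⁻⁵ s⁻¹
Component geostrophic relations (x east, y north):
u_g = −(1/(fρ)) ∂P/∂y,  v_g = (1/(fρ)) ∂P/∂x
u_g = −(−1.6×10⁻³)/(5.46×10⁻⁵ × 1.12) = 26.2 m/s;  v_g = (−1.5×10⁻³)/(5.46×10⁻⁵ × 1.12) = −24.5 m/s
|V_g| = √(u_g² + v_g²) = 35.9 m/s

35.9 m/s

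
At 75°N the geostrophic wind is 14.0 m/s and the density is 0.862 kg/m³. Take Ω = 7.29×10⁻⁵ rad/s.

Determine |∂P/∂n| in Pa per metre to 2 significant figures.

Coriolis parameter at 75°N:
f = 2Ω sin φ = 2 × 7.29×10⁻⁵ × sin 75° = 1.41×10⁻⁴ s⁻¹
Geostrophic balance rearranged: |∂P/∂n| = f ρ V_g
|∂P/∂n| = 1.41×10⁻⁴ × 0.862 × 14.0 = 1.70×10⁻³ Pa/m

1.7×10⁻³ Pa/m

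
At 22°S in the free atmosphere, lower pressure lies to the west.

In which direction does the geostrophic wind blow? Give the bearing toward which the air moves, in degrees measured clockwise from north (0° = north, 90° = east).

180°

The pressure-gradient force points toward the west (bearing 270°).
Geostrophic balance: in the Southern Hemisphere the Coriolis force deflects motion to the left, so the geostrophic wind blows 90° to the left of the pressure-gradient force (low pressure on the right).
Rotating 270° by 90° counterclockwise gives 180° — the wind blows toward the south.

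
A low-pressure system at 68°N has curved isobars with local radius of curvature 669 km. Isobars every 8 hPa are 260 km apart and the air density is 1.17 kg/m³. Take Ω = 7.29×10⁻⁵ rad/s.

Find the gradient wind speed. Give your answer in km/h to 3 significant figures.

59.3 km/h

Coriolis parameter at 68°N:
f = 2Ω sin φ = 2 × 7.29×10⁻⁵ × sin 68° = 1.35×10⁻⁴ s⁻¹
Pressure gradient: |∂P/∂n| = 800 Pa / 260000 m = 3.08×10⁻³ Pa/m
Geostrophic speed: V_g = |∂P/∂n|/(fρ) = 3.08×10⁻³/(1.35×10⁻⁴ × 1.17) = 19.5 m/s
Around a low, centrifugal force acts outward with Coriolis, so pressure-gradient force balances both:
(1/ρ)|∂P/∂n| = fV + V²/R  →  V² + fR·V − fR·V_g = 0
With fR = 1.35×10⁻⁴ × 669×10³ m = 90.4 m/s:
V = [−fR + √((fR)² + 4 fR V_g)]/2 = [−90.4 + √(90.4² + 4×90.4×19.5)]/2 = 16.5 m/s
Subgeostrophic (V < V_g = 19.5 m/s), as expected around a low.
Converting: 16.5 m/s × 3.6 = 59.3 km/h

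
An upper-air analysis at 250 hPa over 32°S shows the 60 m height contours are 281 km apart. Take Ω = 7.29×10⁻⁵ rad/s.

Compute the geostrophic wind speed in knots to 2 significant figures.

Coriolis parameter at 32°S:
f = 2Ω sin φ = 2 × 7.29×10⁻⁵ × sin 32° = 7.73×10⁻⁵ s⁻¹
Height gradient: |∂Z/∂n| = 60 m / 281000 m = 2.14×10⁻⁴
On a pressure surface, geostrophic balance gives V_g = (g/f)|∂Z/∂n|:
V_g = 9.81 × 2.14×10⁻⁴ / 7.73×10⁻⁵ = 27.1 m/s
Converting: 27.1 m/s × 1.944 = 53 knots

53 knots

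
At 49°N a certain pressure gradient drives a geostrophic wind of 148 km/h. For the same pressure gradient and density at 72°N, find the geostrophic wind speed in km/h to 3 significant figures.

117 km/h

With the same pressure gradient and density, V_g ∝ 1/f ∝ 1/sin φ.
V₂ = V₁ · sin φ₁ / sin φ₂ = 148 × sin 49° / sin 72°
V₂ = 148 × 0.7547/0.9511 = 117 km/h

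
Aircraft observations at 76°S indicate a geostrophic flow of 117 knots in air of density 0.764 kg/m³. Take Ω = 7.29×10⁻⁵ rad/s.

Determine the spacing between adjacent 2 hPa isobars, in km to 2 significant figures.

Coriolis parameter at 76°S:
f = 2Ω sin φ = 2 × 7.29×10⁻⁵ × sin 76° = 1.41×10⁻⁴ s⁻¹
Wind speed in SI: 117 knots = 60.2 m/s
Geostrophic balance rearranged: |∂P/∂n| = f ρ V_g
|∂P/∂n| = 1.41×10⁻⁴ × 0.764 × 60.2 = 6.51×10⁻³ Pa/m
Isobar spacing: Δn = ΔP/|∂P/∂n| = 200 Pa / 6.51×10⁻³ Pa/m = 30743 m ≈ 31 km

31 km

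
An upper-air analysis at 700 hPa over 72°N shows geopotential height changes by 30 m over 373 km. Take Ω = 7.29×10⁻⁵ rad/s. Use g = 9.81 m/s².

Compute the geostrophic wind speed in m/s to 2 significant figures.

5.7 m/s

Coriolis parameter at 72°N:
f = 2Ω sin φ = 2 × 7.29×10⁻⁵ × sin 72° = 1.39×10⁻⁴ s⁻¹
Height gradient: |∂Z/∂n| = 30 m / 373000 m = 8.04×10⁻⁵
On a pressure surface, geostrophic balance gives V_g = (g/f)|∂Z/∂n|:
V_g = 9.81 × 8.04×10⁻⁵ / 1.39×10⁻⁴ = 5.69 m/s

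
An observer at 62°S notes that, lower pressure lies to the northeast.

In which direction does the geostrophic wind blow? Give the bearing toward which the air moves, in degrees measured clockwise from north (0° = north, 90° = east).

315°

The pressure-gradient force points toward the northeast (bearing 045°).
Geostrophic balance: in the Southern Hemisphere the Coriolis force deflects motion to the left, so the geostrophic wind blows 90° to the left of the pressure-gradient force (low pressure on the right).
Rotating 045° by 90° counterclockwise gives 315° — the wind blows toward the northwest.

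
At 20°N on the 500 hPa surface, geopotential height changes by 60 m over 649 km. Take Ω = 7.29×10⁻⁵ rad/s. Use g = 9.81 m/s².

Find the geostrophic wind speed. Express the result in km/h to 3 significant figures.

Coriolis parameter at 20°N:
f = 2Ω sin φ = 2 × 7.29×10⁻⁵ × sin 20° = 4.99×10⁻⁵ s⁻¹
Height gradient: |∂Z/∂n| = 60 m / 649000 m = 9.24×10⁻⁵
On a pressure surface, geostrophic balance gives V_g = (g/f)|∂Z/∂n|:
V_g = 9.81 × 9.24×10⁻⁵ / 4.99×10⁻⁵ = 18.2 m/s
Converting: 18.2 m/s × 3.6 = 65.5 km/h

65.5 km/h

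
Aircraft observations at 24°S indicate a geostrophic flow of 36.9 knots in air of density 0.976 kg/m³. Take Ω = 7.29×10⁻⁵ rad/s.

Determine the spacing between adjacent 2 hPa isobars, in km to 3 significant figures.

182 km

Coriolis parameter at 24°S:
f = 2Ω sin φ = 2 × 7.29×10⁻⁵ × sin 24° = 5.93×10⁻⁵ s⁻¹
Wind speed in SI: 36.9 knots = 19.0 m/s
Geostrophic balance rearranged: |∂P/∂n| = f ρ V_g
|∂P/∂n| = 5.93×10⁻⁵ × 0.976 × 19.0 = 1.10×10⁻³ Pa/m
Isobar spacing: Δn = ΔP/|∂P/∂n| = 200 Pa / 1.10×10⁻³ Pa/m = 182031 m ≈ 182 km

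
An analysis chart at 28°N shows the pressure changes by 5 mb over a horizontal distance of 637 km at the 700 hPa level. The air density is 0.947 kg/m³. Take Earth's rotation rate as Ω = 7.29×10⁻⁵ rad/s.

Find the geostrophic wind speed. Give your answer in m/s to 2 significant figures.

Coriolis parameter at 28°N:
f = 2Ω sin φ = 2 × 7.29×10⁻⁵ × sin 28° = 6.84×10⁻⁵ s⁻¹
Pressure gradient: |∂P/∂n| = 500 Pa / 637000 m = 7.85×10⁻⁴ Pa/m
Geostrophic balance (pressure-gradient force = Coriolis force):
V_g = (1/(fρ)) |∂P/∂n| = 7.85×10⁻⁴ / (6.84×10⁻⁵ × 0.947) = 12.1 m/s

12 m/s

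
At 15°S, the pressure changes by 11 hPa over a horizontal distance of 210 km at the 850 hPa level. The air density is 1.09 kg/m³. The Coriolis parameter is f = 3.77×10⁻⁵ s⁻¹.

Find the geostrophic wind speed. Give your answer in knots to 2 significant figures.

250 knots

Pressure gradient: |∂P/∂n| = 1100 Pa / 210000 m = 5.24×10⁻³ Pa/m
Geostrophic balance (pressure-gradient force = Coriolis force):
V_g = (1/(fρ)) |∂P/∂n| = 5.24×10⁻³ / (3.77×10⁻⁵ × 1.09) = 127 m/s
Converting: 127 m/s × 1.944 = 250 knots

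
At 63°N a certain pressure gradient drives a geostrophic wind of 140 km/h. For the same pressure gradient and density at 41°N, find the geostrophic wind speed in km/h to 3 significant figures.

190 km/h

With the same pressure gradient and density, V_g ∝ 1/f ∝ 1/sin φ.
V₂ = V₁ · sin φ₁ / sin φ₂ = 140 × sin 63° / sin 41°
V₂ = 140 × 0.8910/0.6561 = 190 km/h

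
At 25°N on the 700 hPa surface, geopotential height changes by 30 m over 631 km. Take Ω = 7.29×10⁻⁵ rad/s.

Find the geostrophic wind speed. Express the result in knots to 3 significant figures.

Coriolis parameter at 25°N:
f = 2Ω sin φ = 2 × 7.29×10⁻⁵ × sin 25° = 6.16×10⁻⁵ s⁻¹
Height gradient: |∂Z/∂n| = 30 m / 631000 m = 4.75×10⁻⁵
On a pressure surface, geostrophic balance gives V_g = (g/f)|∂Z/∂n|:
V_g = 9.81 × 4.75×10⁻⁵ / 6.16×10⁻⁵ = 7.57 m/s
Converting: 7.57 m/s × 1.944 = 14.7 knots

14.7 knots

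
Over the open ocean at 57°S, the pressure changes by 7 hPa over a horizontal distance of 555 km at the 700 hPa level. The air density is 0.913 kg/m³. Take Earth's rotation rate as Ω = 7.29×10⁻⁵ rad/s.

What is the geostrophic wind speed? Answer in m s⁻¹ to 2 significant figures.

Coriolis parameter at 57°S:
f = 2Ω sin φ = 2 × 7.29×10⁻⁵ × sin 57° = 1.22×10⁻⁴ s⁻¹
Pressure gradient: |∂P/∂n| = 700 Pa / 555000 m = 1.26×10⁻³ Pa/m
Geostrophic balance (pressure-gradient force = Coriolis force):
V_g = (1/(fρ)) |∂P/∂n| = 1.26×10⁻³ / (1.22×10⁻⁴ × 0.913) = 11.3 m/s

11 m s⁻¹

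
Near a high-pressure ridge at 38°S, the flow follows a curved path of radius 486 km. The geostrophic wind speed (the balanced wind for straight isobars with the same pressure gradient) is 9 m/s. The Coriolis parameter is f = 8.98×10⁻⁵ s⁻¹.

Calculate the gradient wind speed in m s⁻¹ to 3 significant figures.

12.7 m s⁻¹

Around a high, pressure-gradient force acts outward with centrifugal, so Coriolis balances both:
fV = (1/ρ)|∂P/∂n| + V²/R  →  V² − fR·V + fR·V_g = 0
With fR = 8.98×10⁻⁵ × 486×10³ m = 43.6 m/s:
V = [fR − √((fR)² − 4 fR V_g)]/2 = [43.6 − √(43.6² − 4×43.6×9)]/2 = 12.7 m/s
Supergeostrophic (V > V_g = 9 m/s), as expected around a high.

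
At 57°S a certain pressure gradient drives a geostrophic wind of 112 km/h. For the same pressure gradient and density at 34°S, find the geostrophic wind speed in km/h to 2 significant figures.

170 km/h

With the same pressure gradient and density, V_g ∝ 1/f ∝ 1/sin φ.
V₂ = V₁ · sin φ₁ / sin φ₂ = 112 × sin 57° / sin 34°
V₂ = 112 × 0.8387/0.5592 = 170 km/h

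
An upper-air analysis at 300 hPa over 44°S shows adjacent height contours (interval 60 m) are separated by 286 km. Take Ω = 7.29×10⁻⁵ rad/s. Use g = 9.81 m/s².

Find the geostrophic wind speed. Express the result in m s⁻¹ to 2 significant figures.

20 m s⁻¹

Coriolis parameter at 44°S:
f = 2Ω sin φ = 2 × 7.29×10⁻⁵ × sin 44° = 1.01×10⁻⁴ s⁻¹
Height gradient: |∂Z/∂n| = 60 m / 286000 m = 2.10×10⁻⁴
On a pressure surface, geostrophic balance gives V_g = (g/f)|∂Z/∂n|:
V_g = 9.81 × 2.10×10⁻⁴ / 1.01×10⁻⁴ = 20.3 m/s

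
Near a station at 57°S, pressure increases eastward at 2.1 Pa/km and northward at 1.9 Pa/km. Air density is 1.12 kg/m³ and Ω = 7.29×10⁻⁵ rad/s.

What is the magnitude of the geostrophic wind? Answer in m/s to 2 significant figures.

Coriolis parameter at 57°S:
f = 2Ω sin φ = 2 × 7.29×10⁻⁵ × sin 57° = 1.22×10⁻⁴ s⁻¹
In the Southern Hemisphere f is negative: f = −1.22×10⁻⁴ s⁻¹.
Component geostrophic relations (x east, y north):
u_g = −(1/(fρ)) ∂P/∂y,  v_g = (1/(fρ)) ∂P/∂x
u_g = −(1.9×10⁻³)/(−1.22×10⁻⁴ × 1.12) = 13.9 m/s;  v_g = (2.1×10⁻³)/(−1.22×10⁻⁴ × 1.12) = −15.3 m/s
|V_g| = √(u_g² + v_g²) = 20.7 m/s

21 m/s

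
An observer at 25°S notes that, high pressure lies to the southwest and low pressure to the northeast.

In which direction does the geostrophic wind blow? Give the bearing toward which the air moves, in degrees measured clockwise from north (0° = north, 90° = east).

The pressure-gradient force points toward the northeast (bearing 045°).
Geostrophic balance: in the Southern Hemisphere the Coriolis force deflects motion to the left, so the geostrophic wind blows 90° to the left of the pressure-gradient force (low pressure on the right).
Rotating 045° by 90° counterclockwise gives 315° — the wind blows toward the northwest.

315°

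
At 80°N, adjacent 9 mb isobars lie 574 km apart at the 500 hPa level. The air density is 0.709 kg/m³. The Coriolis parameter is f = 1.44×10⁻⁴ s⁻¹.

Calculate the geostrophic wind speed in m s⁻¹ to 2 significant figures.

15 m s⁻¹

Pressure gradient: |∂P/∂n| = 900 Pa / 574000 m = 1.57×10⁻³ Pa/m
Geostrophic balance (pressure-gradient force = Coriolis force):
V_g = (1/(fρ)) |∂P/∂n| = 1.57×10⁻³ / (1.44×10⁻⁴ × 0.709) = 15.4 m/s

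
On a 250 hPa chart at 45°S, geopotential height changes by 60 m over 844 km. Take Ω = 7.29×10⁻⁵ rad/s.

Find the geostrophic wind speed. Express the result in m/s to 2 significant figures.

Coriolis parameter at 45°S:
f = 2Ω sin φ = 2 × 7.29×10⁻⁵ × sin 45° = 1.03×10⁻⁴ s⁻¹
Height gradient: |∂Z/∂n| = 60 m / 844000 m = 7.11×10⁻⁵
On a pressure surface, geostrophic balance gives V_g = (g/f)|∂Z/∂n|:
V_g = 9.81 × 7.11×10⁻⁵ / 1.03×10⁻⁴ = 6.76 m/s

6.8 m/s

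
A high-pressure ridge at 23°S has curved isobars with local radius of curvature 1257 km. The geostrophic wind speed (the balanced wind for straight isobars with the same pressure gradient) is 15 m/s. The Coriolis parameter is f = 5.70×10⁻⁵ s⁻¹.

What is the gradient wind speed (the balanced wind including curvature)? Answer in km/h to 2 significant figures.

Around a high, pressure-gradient force acts outward with centrifugal, so Coriolis balances both:
fV = (1/ρ)|∂P/∂n| + V²/R  →  V² − fR·V + fR·V_g = 0
With fR = 5.70×10⁻⁵ × 1257×10³ m = 71.6 m/s:
V = [fR − √((fR)² − 4 fR V_g)]/2 = [71.6 − √(71.6² − 4×71.6×15)]/2 = 21.4 m/s
Supergeostrophic (V > V_g = 15 m/s), as expected around a high.
Converting: 21.4 m/s × 3.6 = 77 km/h

77 km/h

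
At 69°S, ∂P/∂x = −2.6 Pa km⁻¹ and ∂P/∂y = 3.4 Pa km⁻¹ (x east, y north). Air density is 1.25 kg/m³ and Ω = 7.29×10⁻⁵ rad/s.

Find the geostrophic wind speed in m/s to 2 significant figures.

25 m/s

Coriolis parameter at 69°S:
f = 2Ω sin φ = 2 × 7.29×10⁻⁵ × sin 69° = 1.36×10⁻⁴ s⁻¹
In the Southern Hemisphere f is negative: f = −1.36×10⁻⁴ s⁻¹.
Component geostrophic relations (x east, y north):
u_g = −(1/(fρ)) ∂P/∂y,  v_g = (1/(fρ)) ∂P/∂x
u_g = −(3.4×10⁻³)/(−1.36×10⁻⁴ × 1.25) = 20.0 m/s;  v_g = (−2.6×10⁻³)/(−1.36×10⁻⁴ × 1.25) = 15.3 m/s
|V_g| = √(u_g² + v_g²) = 25.2 m/s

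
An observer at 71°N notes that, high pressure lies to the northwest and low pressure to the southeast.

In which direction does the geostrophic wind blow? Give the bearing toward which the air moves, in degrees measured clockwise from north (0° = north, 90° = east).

225°

The pressure-gradient force points toward the southeast (bearing 135°).
Geostrophic balance: in the Northern Hemisphere the Coriolis force deflects motion to the right, so the geostrophic wind blows 90° to the right of the pressure-gradient force (low pressure on the left).
Rotating 135° by 90° clockwise gives 225° — the wind blows toward the southwest.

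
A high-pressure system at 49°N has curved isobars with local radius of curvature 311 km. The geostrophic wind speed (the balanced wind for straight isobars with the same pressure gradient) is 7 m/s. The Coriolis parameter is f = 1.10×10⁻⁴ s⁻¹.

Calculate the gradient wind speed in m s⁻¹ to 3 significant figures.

Around a high, pressure-gradient force acts outward with centrifugal, so Coriolis balances both:
fV = (1/ρ)|∂P/∂n| + V²/R  →  V² − fR·V + fR·V_g = 0
With fR = 1.10×10⁻⁴ × 311×10³ m = 34.2 m/s:
V = [fR − √((fR)² − 4 fR V_g)]/2 = [34.2 − √(34.2² − 4×34.2×7)]/2 = 9.82 m/s
Supergeostrophic (V > V_g = 7 m/s), as expected around a high.

9.82 m s⁻¹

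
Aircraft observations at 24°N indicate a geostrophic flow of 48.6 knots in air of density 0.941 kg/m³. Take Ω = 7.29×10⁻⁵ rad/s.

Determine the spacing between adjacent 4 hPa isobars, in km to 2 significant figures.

Coriolis parameter at 24°N:
f = 2Ω sin φ = 2 × 7.29×10⁻⁵ × sin 24° = 5.93×10⁻⁵ s⁻¹
Wind speed in SI: 48.6 knots = 25.0 m/s
Geostrophic balance rearranged: |∂P/∂n| = f ρ V_g
|∂P/∂n| = 5.93×10⁻⁵ × 0.941 × 25.0 = 1.40×10⁻³ Pa/m
Isobar spacing: Δn = ΔP/|∂P/∂n| = 400 Pa / 1.40×10⁻³ Pa/m = 286698 m ≈ 290 km

290 km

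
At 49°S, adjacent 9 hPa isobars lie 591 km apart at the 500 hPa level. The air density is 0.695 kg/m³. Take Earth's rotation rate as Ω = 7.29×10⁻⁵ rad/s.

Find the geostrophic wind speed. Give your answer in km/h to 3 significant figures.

71.7 km/h

Coriolis parameter at 49°S:
f = 2Ω sin φ = 2 × 7.29×10⁻⁵ × sin 49° = 1.10×10⁻⁴ s⁻¹
Pressure gradient: |∂P/∂n| = 900 Pa / 591000 m = 1.52×10⁻³ Pa/m
Geostrophic balance (pressure-gradient force = Coriolis force):
V_g = (1/(fρ)) |∂P/∂n| = 1.52×10⁻³ / (1.10×10⁻⁴ × 0.695) = 19.9 m/s
Converting: 19.9 m/s × 3.6 = 71.7 km/h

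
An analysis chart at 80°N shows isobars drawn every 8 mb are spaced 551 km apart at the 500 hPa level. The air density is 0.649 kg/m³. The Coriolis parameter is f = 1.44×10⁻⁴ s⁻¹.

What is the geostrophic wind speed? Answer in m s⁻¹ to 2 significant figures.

16 m s⁻¹

Pressure gradient: |∂P/∂n| = 800 Pa / 551000 m = 1.45×10⁻³ Pa/m
Geostrophic balance (pressure-gradient force = Coriolis force):
V_g = (1/(fρ)) |∂P/∂n| = 1.45×10⁻³ / (1.44×10⁻⁴ × 0.649) = 15.5 m/s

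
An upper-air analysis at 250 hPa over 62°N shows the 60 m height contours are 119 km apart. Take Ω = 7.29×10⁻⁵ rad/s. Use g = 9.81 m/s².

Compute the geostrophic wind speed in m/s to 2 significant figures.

Coriolis parameter at 62°N:
f = 2Ω sin φ = 2 × 7.29×10⁻⁵ × sin 62° = 1.29×10⁻⁴ s⁻¹
Height gradient: |∂Z/∂n| = 60 m / 119000 m = 5.04×10⁻⁴
On a pressure surface, geostrophic balance gives V_g = (g/f)|∂Z/∂n|:
V_g = 9.81 × 5.04×10⁻⁴ / 1.29×10⁻⁴ = 38.4 m/s

38 m/s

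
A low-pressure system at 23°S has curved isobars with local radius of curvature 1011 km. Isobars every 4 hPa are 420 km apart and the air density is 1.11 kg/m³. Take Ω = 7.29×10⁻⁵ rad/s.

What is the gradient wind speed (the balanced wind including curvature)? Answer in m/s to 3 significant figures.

Coriolis parameter at 23°S:
f = 2Ω sin φ = 2 × 7.29×10⁻⁵ × sin 23° = 5.70×10⁻⁵ s⁻¹
Pressure gradient: |∂P/∂n| = 400 Pa / 420000 m = 9.52×10⁻⁴ Pa/m
Geostrophic speed: V_g = |∂P/∂n|/(fρ) = 9.52×10⁻⁴/(5.70×10⁻⁵ × 1.11) = 15.1 m/s
Around a low, centrifugal force acts outward with Coriolis, so pressure-gradient force balances both:
(1/ρ)|∂P/∂n| = fV + V²/R  →  V² + fR·V − fR·V_g = 0
With fR = 5.70×10⁻⁵ × 1011×10³ m = 57.6 m/s:
V = [−fR + √((fR)² + 4 fR V_g)]/2 = [−57.6 + √(57.6² + 4×57.6×15.1)]/2 = 12.4 m/s
Subgeostrophic (V < V_g = 15.1 m/s), as expected around a low.

12.4 m/s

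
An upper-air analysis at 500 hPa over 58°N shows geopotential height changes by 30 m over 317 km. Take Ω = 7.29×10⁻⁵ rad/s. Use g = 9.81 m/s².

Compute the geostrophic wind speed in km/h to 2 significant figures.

Coriolis parameter at 58°N:
f = 2Ω sin φ = 2 × 7.29×10⁻⁵ × sin 58° = 1.24×10⁻⁴ s⁻¹
Height gradient: |∂Z/∂n| = 30 m / 317000 m = 9.46×10⁻⁵
On a pressure surface, geostrophic balance gives V_g = (g/f)|∂Z/∂n|:
V_g = 9.81 × 9.46×10⁻⁵ / 1.24×10⁻⁴ = 7.51 m/s
Converting: 7.51 m/s × 3.6 = 27 km/h

27 km/h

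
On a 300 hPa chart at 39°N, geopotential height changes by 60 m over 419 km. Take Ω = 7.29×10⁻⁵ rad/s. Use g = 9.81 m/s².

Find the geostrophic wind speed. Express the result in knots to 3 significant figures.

29.8 knots

Coriolis parameter at 39°N:
f = 2Ω sin φ = 2 × 7.29×10⁻⁵ × sin 39° = 9.18×10⁻⁵ s⁻¹
Height gradient: |∂Z/∂n| = 60 m / 419000 m = 1.43×10⁻⁴
On a pressure surface, geostrophic balance gives V_g = (g/f)|∂Z/∂n|:
V_g = 9.81 × 1.43×10⁻⁴ / 9.18×10⁻⁵ = 15.3 m/s
Converting: 15.3 m/s × 1.944 = 29.8 knots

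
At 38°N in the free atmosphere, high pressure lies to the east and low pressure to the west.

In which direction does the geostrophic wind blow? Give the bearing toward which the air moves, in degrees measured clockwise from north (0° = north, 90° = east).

000°

The pressure-gradient force points toward the west (bearing 270°).
Geostrophic balance: in the Northern Hemisphere the Coriolis force deflects motion to the right, so the geostrophic wind blows 90° to the right of the pressure-gradient force (low pressure on the left).
Rotating 270° by 90° clockwise gives 000° — the wind blows toward the north.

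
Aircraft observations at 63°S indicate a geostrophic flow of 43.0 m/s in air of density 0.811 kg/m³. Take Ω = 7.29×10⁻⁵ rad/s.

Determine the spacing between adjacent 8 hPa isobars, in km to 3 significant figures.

177 km

Coriolis parameter at 63°S:
f = 2Ω sin φ = 2 × 7.29×10⁻⁵ × sin 63° = 1.30×10⁻⁴ s⁻¹
Geostrophic balance rearranged: |∂P/∂n| = f ρ V_g
|∂P/∂n| = 1.30×10⁻⁴ × 0.811 × 43.0 = 4.53×10⁻³ Pa/m
Isobar spacing: Δn = ΔP/|∂P/∂n| = 800 Pa / 4.53×10⁻³ Pa/m = 176588 m ≈ 177 km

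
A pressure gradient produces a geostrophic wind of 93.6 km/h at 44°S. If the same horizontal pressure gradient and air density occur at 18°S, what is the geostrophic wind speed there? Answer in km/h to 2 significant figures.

With the same pressure gradient and density, V_g ∝ 1/f ∝ 1/sin φ.
V₂ = V₁ · sin φ₁ / sin φ₂ = 93.6 × sin 44° / sin 18°
V₂ = 93.6 × 0.6947/0.3090 = 210 km/h

210 km/h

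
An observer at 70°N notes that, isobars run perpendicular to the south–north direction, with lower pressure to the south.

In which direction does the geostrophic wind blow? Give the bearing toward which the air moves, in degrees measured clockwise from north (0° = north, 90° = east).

270°

The pressure-gradient force points toward the south (bearing 180°).
Geostrophic balance: in the Northern Hemisphere the Coriolis force deflects motion to the right, so the geostrophic wind blows 90° to the right of the pressure-gradient force (low pressure on the left).
Rotating 180° by 90° clockwise gives 270° — the wind blows toward the west.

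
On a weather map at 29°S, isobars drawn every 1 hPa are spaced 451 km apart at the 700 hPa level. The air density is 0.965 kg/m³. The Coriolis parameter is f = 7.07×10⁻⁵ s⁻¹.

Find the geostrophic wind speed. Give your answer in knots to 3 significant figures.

Pressure gradient: |∂P/∂n| = 100 Pa / 451000 m = 2.22×10⁻⁴ Pa/m
Geostrophic balance (pressure-gradient force = Coriolis force):
V_g = (1/(fρ)) |∂P/∂n| = 2.22×10⁻⁴ / (7.07×10⁻⁵ × 0.965) = 3.25 m/s
Converting: 3.25 m/s × 1.944 = 6.32 knots

6.32 knots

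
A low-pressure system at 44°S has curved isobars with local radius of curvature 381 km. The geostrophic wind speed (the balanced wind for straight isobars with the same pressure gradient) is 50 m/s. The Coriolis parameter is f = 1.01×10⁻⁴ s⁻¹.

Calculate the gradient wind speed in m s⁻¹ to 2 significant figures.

29 m s⁻¹

Around a low, centrifugal force acts outward with Coriolis, so pressure-gradient force balances both:
(1/ρ)|∂P/∂n| = fV + V²/R  →  V² + fR·V − fR·V_g = 0
With fR = 1.01×10⁻⁴ × 381×10³ m = 38.5 m/s:
V = [−fR + √((fR)² + 4 fR V_g)]/2 = [−38.5 + √(38.5² + 4×38.5×50)]/2 = 28.7 m/s
Subgeostrophic (V < V_g = 50 m/s), as expected around a low.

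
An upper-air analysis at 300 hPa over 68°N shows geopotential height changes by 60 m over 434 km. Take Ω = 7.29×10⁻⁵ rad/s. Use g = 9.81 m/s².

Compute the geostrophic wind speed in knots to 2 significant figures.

Coriolis parameter at 68°N:
f = 2Ω sin φ = 2 × 7.29×10⁻⁵ × sin 68° = 1.35×10⁻⁴ s⁻¹
Height gradient: |∂Z/∂n| = 60 m / 434000 m = 1.38×10⁻⁴
On a pressure surface, geostrophic balance gives V_g = (g/f)|∂Z/∂n|:
V_g = 9.81 × 1.38×10⁻⁴ / 1.35×10⁻⁴ = 10.0 m/s
Converting: 10.0 m/s × 1.944 = 20 knots

20 knots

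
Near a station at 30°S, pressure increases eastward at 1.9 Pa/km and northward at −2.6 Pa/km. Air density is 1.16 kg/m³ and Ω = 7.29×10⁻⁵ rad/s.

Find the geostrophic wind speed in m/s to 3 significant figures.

Coriolis parameter at 30°S:
f = 2Ω sin φ = 2 × 7.29×10⁻⁵ × sin 30° = 7.29×10⁻⁵ s⁻¹
In the Southern Hemisphere f is negative: f = −7.29×10⁻⁵ s⁻¹.
Component geostrophic relations (x east, y north):
u_g = −(1/(fρ)) ∂P/∂y,  v_g = (1/(fρ)) ∂P/∂x
u_g = −(−2.6×10⁻³)/(−7.29×10⁻⁵ × 1.16) = −30.7 m/s;  v_g = (1.9×10⁻³)/(−7.29×10⁻⁵ × 1.16) = −22.5 m/s
|V_g| = √(u_g² + v_g²) = 38.1 m/s

38.1 m/s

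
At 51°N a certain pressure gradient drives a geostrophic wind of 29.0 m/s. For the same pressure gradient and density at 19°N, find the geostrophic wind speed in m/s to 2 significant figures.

69 m/s

With the same pressure gradient and density, V_g ∝ 1/f ∝ 1/sin φ.
V₂ = V₁ · sin φ₁ / sin φ₂ = 29.0 × sin 51° / sin 19°
V₂ = 29.0 × 0.7771/0.3256 = 69 m/s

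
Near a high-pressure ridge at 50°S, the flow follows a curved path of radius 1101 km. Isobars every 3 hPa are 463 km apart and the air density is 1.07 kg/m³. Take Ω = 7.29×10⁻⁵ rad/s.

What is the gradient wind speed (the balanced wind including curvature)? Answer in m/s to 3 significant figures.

5.68 m/s

Coriolis parameter at 50°S:
f = 2Ω sin φ = 2 × 7.29×10⁻⁵ × sin 50° = 1.12×10⁻⁴ s⁻¹
Pressure gradient: |∂P/∂n| = 300 Pa / 463000 m = 6.48×10⁻⁴ Pa/m
Geostrophic speed: V_g = |∂P/∂n|/(fρ) = 6.48×10⁻⁴/(1.12×10⁻⁴ × 1.07) = 5.42 m/s
Around a high, pressure-gradient force acts outward with centrifugal, so Coriolis balances both:
fV = (1/ρ)|∂P/∂n| + V²/R  →  V² − fR·V + fR·V_g = 0
With fR = 1.12×10⁻⁴ × 1101×10³ m = 123 m/s:
V = [fR − √((fR)² − 4 fR V_g)]/2 = [123 − √(123² − 4×123×5.42)]/2 = 5.68 m/s
Supergeostrophic (V > V_g = 5.42 m/s), as expected around a high.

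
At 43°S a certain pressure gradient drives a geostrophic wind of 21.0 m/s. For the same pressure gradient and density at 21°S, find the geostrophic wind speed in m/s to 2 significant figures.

40 m/s

With the same pressure gradient and density, V_g ∝ 1/f ∝ 1/sin φ.
V₂ = V₁ · sin φ₁ / sin φ₂ = 21.0 × sin 43° / sin 21°
V₂ = 21.0 × 0.6820/0.3584 = 40 m/s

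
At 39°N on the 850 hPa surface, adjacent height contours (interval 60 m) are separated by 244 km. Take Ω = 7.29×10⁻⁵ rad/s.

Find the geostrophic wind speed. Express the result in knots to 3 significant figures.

51.1 knots

Coriolis parameter at 39°N:
f = 2Ω sin φ = 2 × 7.29×10⁻⁵ × sin 39° = 9.18×10⁻⁵ s⁻¹
Height gradient: |∂Z/∂n| = 60 m / 244000 m = 2.46×10⁻⁴
On a pressure surface, geostrophic balance gives V_g = (g/f)|∂Z/∂n|:
V_g = 9.81 × 2.46×10⁻⁴ / 9.18×10⁻⁵ = 26.3 m/s
Converting: 26.3 m/s × 1.944 = 51.1 knots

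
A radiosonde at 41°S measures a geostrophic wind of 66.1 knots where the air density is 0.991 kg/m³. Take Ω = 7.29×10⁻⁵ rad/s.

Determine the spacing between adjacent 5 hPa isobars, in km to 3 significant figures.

Coriolis parameter at 41°S:
f = 2Ω sin φ = 2 × 7.29×10⁻⁵ × sin 41° = 9.57×10⁻⁵ s⁻¹
Wind speed in SI: 66.1 knots = 34.0 m/s
Geostrophic balance rearranged: |∂P/∂n| = f ρ V_g
|∂P/∂n| = 9.57×10⁻⁵ × 0.991 × 34.0 = 3.22×10⁻³ Pa/m
Isobar spacing: Δn = ΔP/|∂P/∂n| = 500 Pa / 3.22×10⁻³ Pa/m = 155116 m ≈ 155 km

155 km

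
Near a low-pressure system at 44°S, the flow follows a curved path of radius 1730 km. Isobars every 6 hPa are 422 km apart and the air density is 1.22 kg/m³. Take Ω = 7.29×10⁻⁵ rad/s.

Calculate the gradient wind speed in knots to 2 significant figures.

21 knots

Coriolis parameter at 44°S:
f = 2Ω sin φ = 2 × 7.29×10⁻⁵ × sin 44° = 1.01×10⁻⁴ s⁻¹
Pressure gradient: |∂P/∂n| = 600 Pa / 422000 m = 1.42×10⁻³ Pa/m
Geostrophic speed: V_g = |∂P/∂n|/(fρ) = 1.42×10⁻³/(1.01×10⁻⁴ × 1.22) = 11.5 m/s
Around a low, centrifugal force acts outward with Coriolis, so pressure-gradient force balances both:
(1/ρ)|∂P/∂n| = fV + V²/R  →  V² + fR·V − fR·V_g = 0
With fR = 1.01×10⁻⁴ × 1730×10³ m = 175 m/s:
V = [−fR + √((fR)² + 4 fR V_g)]/2 = [−175 + √(175² + 4×175×11.5)]/2 = 10.8 m/s
Subgeostrophic (V < V_g = 11.5 m/s), as expected around a low.
Converting: 10.8 m/s × 1.944 = 21 knots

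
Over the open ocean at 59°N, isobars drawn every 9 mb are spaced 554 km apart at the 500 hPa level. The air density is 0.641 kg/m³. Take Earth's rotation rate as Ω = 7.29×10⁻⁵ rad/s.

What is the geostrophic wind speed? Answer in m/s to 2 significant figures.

Coriolis parameter at 59°N:
f = 2Ω sin φ = 2 × 7.29×10⁻⁵ × sin 59° = 1.25×10⁻⁴ s⁻¹
Pressure gradient: |∂P/∂n| = 900 Pa / 554000 m = 1.62×10⁻³ Pa/m
Geostrophic balance (pressure-gradient force = Coriolis force):
V_g = (1/(fρ)) |∂P/∂n| = 1.62×10⁻³ / (1.25×10⁻⁴ × 0.641) = 20.3 m/s

20 m/s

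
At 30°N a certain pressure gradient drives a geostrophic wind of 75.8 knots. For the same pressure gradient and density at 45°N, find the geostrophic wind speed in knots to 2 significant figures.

54 knots

With the same pressure gradient and density, V_g ∝ 1/f ∝ 1/sin φ.
V₂ = V₁ · sin φ₁ / sin φ₂ = 75.8 × sin 30° / sin 45°
V₂ = 75.8 × 0.5000/0.7071 = 54 knots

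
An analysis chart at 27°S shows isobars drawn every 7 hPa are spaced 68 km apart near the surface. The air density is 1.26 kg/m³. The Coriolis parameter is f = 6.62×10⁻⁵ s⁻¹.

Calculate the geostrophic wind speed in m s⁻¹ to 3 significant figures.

123 m s⁻¹

Pressure gradient: |∂P/∂n| = 700 Pa / 68000 m = 1.03×10⁻² Pa/m
Geostrophic balance (pressure-gradient force = Coriolis force):
V_g = (1/(fρ)) |∂P/∂n| = 1.03×10⁻² / (6.62×10⁻⁵ × 1.26) = 123 m/s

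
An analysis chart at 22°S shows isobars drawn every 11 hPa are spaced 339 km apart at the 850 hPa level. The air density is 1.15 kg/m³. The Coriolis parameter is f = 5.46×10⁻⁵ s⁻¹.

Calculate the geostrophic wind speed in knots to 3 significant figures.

100 knots

Pressure gradient: |∂P/∂n| = 1100 Pa / 339000 m = 3.24×10⁻³ Pa/m
Geostrophic balance (pressure-gradient force = Coriolis force):
V_g = (1/(fρ)) |∂P/∂n| = 3.24×10⁻³ / (5.46×10⁻⁵ × 1.15) = 51.7 m/s
Converting: 51.7 m/s × 1.944 = 100 knots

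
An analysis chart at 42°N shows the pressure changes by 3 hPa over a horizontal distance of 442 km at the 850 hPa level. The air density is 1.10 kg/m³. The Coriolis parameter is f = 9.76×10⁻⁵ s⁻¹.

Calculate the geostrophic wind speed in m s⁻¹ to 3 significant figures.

Pressure gradient: |∂P/∂n| = 300 Pa / 442000 m = 6.79×10⁻⁴ Pa/m
Geostrophic balance (pressure-gradient force = Coriolis force):
V_g = (1/(fρ)) |∂P/∂n| = 6.79×10⁻⁴ / (9.76×10⁻⁵ × 1.10) = 6.32 m/s

6.32 m s⁻¹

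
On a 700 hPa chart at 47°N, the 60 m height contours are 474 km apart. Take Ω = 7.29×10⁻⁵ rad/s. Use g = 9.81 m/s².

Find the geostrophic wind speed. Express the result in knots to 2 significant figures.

23 knots

Coriolis parameter at 47°N:
f = 2Ω sin φ = 2 × 7.29×10⁻⁵ × sin 47° = 1.07×10⁻⁴ s⁻¹
Height gradient: |∂Z/∂n| = 60 m / 474000 m = 1.27×10⁻⁴
On a pressure surface, geostrophic balance gives V_g = (g/f)|∂Z/∂n|:
V_g = 9.81 × 1.27×10⁻⁴ / 1.07×10⁻⁴ = 11.6 m/s
Converting: 11.6 m/s × 1.944 = 23 knots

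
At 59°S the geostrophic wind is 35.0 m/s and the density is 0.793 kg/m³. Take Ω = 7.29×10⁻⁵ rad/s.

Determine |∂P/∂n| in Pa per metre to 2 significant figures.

Coriolis parameter at 59°S:
f = 2Ω sin φ = 2 × 7.29×10⁻⁵ × sin 59° = 1.25×10⁻⁴ s⁻¹
Geostrophic balance rearranged: |∂P/∂n| = f ρ V_g
|∂P/∂n| = 1.25×10⁻⁴ × 0.793 × 35.0 = 3.47×10⁻³ Pa/m

3.5×10⁻³ Pa/m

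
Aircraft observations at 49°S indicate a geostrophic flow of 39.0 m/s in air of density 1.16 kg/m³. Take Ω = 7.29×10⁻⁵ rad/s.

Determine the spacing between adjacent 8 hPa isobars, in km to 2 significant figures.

Coriolis parameter at 49°S:
f = 2Ω sin φ = 2 × 7.29×10⁻⁵ × sin 49° = 1.10×10⁻⁴ s⁻¹
Geostrophic balance rearranged: |∂P/∂n| = f ρ V_g
|∂P/∂n| = 1.10×10⁻⁴ × 1.16 × 39.0 = 4.98×10⁻³ Pa/m
Isobar spacing: Δn = ΔP/|∂P/∂n| = 800 Pa / 4.98×10⁻³ Pa/m = 160705 m ≈ 160 km

160 km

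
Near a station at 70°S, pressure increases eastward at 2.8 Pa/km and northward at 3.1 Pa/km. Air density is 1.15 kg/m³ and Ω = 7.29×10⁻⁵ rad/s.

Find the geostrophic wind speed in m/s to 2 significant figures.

27 m/s

Coriolis parameter at 70°S:
f = 2Ω sin φ = 2 × 7.29×10⁻⁵ × sin 70° = 1.37×10⁻⁴ s⁻¹
In the Southern Hemisphere f is negative: f = −1.37×10⁻⁴ s⁻¹.
Component geostrophic relations (x east, y north):
u_g = −(1/(fρ)) ∂P/∂y,  v_g = (1/(fρ)) ∂P/∂x
u_g = −(3.1×10⁻³)/(−1.37×10⁻⁴ × 1.15) = 19.7 m/s;  v_g = (2.8×10⁻³)/(−1.37×10⁻⁴ × 1.15) = −17.8 m/s
|V_g| = √(u_g² + v_g²) = 26.5 m/s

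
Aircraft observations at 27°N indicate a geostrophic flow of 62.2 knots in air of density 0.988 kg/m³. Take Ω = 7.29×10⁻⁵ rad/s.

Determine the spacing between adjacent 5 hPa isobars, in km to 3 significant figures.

239 km

Coriolis parameter at 27°N:
f = 2Ω sin φ = 2 × 7.29×10⁻⁵ × sin 27° = 6.62×10⁻⁵ s⁻¹
Wind speed in SI: 62.2 knots = 32.0 m/s
Geostrophic balance rearranged: |∂P/∂n| = f ρ V_g
|∂P/∂n| = 6.62×10⁻⁵ × 0.988 × 32.0 = 2.09×10⁻³ Pa/m
Isobar spacing: Δn = ΔP/|∂P/∂n| = 500 Pa / 2.09×10⁻³ Pa/m = 238935 m ≈ 239 km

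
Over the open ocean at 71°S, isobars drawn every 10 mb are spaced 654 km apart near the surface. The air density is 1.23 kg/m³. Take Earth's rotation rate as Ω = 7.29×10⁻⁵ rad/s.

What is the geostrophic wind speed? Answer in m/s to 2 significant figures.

9.0 m/s

Coriolis parameter at 71°S:
f = 2Ω sin φ = 2 × 7.29×10⁻⁵ × sin 71° = 1.38×10⁻⁴ s⁻¹
Pressure gradient: |∂P/∂n| = 1000 Pa / 654000 m = 1.53×10⁻³ Pa/m
Geostrophic balance (pressure-gradient force = Coriolis force):
V_g = (1/(fρ)) |∂P/∂n| = 1.53×10⁻³ / (1.38×10⁻⁴ × 1.23) = 9.02 m/s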